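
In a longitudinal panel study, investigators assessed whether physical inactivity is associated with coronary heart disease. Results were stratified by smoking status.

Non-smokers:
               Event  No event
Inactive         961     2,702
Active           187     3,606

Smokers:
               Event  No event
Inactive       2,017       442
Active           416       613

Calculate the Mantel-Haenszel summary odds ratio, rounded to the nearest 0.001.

6.800

OR_MH = Σ(aᵢdᵢ/nᵢ) / Σ(bᵢcᵢ/nᵢ), where nᵢ is the stratum total.
Stratum 1 (Non-smokers): n = 7456; a·d/n = 961·3606/7456 = 464.7755; b·c/n = 2702·187/7456 = 67.7674
Stratum 2 (Smokers): n = 3488; a·d/n = 2017·613/3488 = 354.4785; b·c/n = 442·416/3488 = 52.7156
OR_MH = (464.7755 + 354.4785) / (67.7674 + 52.7156) = 819.2540 / 120.4830 = 6.79975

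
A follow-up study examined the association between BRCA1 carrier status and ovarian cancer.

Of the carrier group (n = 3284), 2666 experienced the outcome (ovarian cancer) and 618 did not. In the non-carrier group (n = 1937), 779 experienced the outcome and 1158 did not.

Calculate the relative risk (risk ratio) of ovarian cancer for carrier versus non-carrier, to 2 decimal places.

2.02

From the description: a = 2666, b = 618, c = 779, d = 1158.
Risk in exposed = 2666/3284 = 0.81181; risk in unexposed = 779/1937 = 0.40217.
RR = 0.81181 / 0.40217 = 2.01859
The risk among the exposed is 2.02 times that among the unexposed.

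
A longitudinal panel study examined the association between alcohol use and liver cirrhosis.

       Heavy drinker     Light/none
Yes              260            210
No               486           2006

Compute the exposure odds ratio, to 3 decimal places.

Reading the table with exposure as columns: a = 260 (Heavy drinker, case), b = 486 (Heavy drinker, non-case), c = 210 (Light/none, case), d = 2006.
OR = (a·d)/(b·c) = (260 × 2006) / (486 × 210) = 521560 / 102060 = 5.11033
The odds of liver cirrhosis are about 5.11 times as high in the heavy drinker group.

5.110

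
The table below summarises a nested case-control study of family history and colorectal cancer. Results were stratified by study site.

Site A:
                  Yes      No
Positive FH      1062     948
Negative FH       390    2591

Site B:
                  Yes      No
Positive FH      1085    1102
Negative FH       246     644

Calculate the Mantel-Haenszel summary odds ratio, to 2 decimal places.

4.80

OR_MH = Σ(aᵢdᵢ/nᵢ) / Σ(bᵢcᵢ/nᵢ), where nᵢ is the stratum total.
Stratum 1 (Site A): n = 4991; a·d/n = 1062·2591/4991 = 551.3208; b·c/n = 948·390/4991 = 74.0773
Stratum 2 (Site B): n = 3077; a·d/n = 1085·644/3077 = 227.0848; b·c/n = 1102·246/3077 = 88.1027
OR_MH = (551.3208 + 227.0848) / (74.0773 + 88.1027) = 778.4056 / 162.1800 = 4.79964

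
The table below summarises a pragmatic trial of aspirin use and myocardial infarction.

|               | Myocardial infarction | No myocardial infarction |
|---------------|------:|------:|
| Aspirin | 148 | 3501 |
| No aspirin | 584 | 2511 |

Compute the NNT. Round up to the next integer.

7

Risk in treated group = 148/3649 = 0.04056; risk in control = 584/3095 = 0.18869.
Absolute risk reduction = 0.18869 − 0.04056 = 0.14813
NNT = 1 / ARR = 1 / 0.14813 = 6.751 → round up → 7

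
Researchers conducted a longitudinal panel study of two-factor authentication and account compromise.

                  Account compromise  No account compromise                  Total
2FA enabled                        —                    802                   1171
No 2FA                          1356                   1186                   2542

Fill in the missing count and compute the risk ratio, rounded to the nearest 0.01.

0.59

The missing cell is in the exposed row: 1171 − 802 = 369.
So a = 369, b = 802, c = 1356, d = 1186.
RR = [a/(a+b)] / [c/(c+d)] = (369/1171) / (1356/2542) = 0.31512/0.53344 = 0.59072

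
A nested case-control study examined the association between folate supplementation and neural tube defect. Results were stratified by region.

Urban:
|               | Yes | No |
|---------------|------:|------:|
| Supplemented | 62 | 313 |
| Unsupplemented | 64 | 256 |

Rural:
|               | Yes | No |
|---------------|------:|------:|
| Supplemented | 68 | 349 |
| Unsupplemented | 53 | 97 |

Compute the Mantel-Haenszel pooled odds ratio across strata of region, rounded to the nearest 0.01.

OR_MH = Σ(aᵢdᵢ/nᵢ) / Σ(bᵢcᵢ/nᵢ), where nᵢ is the stratum total.
Stratum 1 (Urban): n = 695; a·d/n = 62·256/695 = 22.8374; b·c/n = 313·64/695 = 28.8230
Stratum 2 (Rural): n = 567; a·d/n = 68·97/567 = 11.6332; b·c/n = 349·53/567 = 32.6226
OR_MH = (22.8374 + 11.6332) / (28.8230 + 32.6226) = 34.4706 / 61.4456 = 0.56099

0.56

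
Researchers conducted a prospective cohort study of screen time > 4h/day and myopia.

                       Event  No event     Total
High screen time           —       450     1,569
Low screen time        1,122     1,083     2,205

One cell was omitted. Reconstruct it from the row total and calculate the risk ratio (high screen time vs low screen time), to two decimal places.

The missing cell is in the exposed row: 1569 − 450 = 1119.
So a = 1119, b = 450, c = 1122, d = 1083.
RR = [a/(a+b)] / [c/(c+d)] = (1119/1569) / (1122/2205) = 0.71319/0.50884 = 1.40160

1.40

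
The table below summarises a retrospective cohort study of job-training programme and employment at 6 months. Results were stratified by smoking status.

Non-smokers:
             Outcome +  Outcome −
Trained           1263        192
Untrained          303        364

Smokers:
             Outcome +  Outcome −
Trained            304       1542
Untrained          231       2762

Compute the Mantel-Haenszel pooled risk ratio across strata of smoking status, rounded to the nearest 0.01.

RR_MH = Σ(aᵢ·n₀ᵢ/nᵢ) / Σ(cᵢ·n₁ᵢ/nᵢ), with n₁ᵢ = aᵢ+bᵢ (exposed), n₀ᵢ = cᵢ+dᵢ (unexposed), nᵢ = n₁ᵢ+n₀ᵢ.
Stratum 1 (Non-smokers): n₁ = 1455, n₀ = 667, n = 2122; a·n₀/n = 1263·667/2122 = 396.9939; c·n₁/n = 303·1455/2122 = 207.7592
Stratum 2 (Smokers): n₁ = 1846, n₀ = 2993, n = 4839; a·n₀/n = 304·2993/4839 = 188.0289; c·n₁/n = 231·1846/4839 = 88.1228
RR_MH = (396.9939 + 188.0289) / (207.7592 + 88.1228) = 585.0228 / 295.8819 = 1.97722

1.98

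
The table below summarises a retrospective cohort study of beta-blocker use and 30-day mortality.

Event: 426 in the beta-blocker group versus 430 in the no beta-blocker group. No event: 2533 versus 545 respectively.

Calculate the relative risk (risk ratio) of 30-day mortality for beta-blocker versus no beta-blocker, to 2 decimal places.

From the description: a = 426, b = 2533, c = 430, d = 545.
Risk in exposed = 426/2959 = 0.14397; risk in unexposed = 430/975 = 0.44103.
RR = 0.14397 / 0.44103 = 0.32644
The risk is 67% lower among the exposed than among the unexposed.

0.33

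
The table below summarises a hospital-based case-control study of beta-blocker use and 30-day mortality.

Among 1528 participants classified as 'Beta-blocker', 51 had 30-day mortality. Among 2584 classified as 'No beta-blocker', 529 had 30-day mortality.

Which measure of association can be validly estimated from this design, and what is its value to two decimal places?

0.13

From the description: a = 51, b = 1477, c = 529, d = 2055.
This is a hospital-based case-control study: participants were sampled on outcome status, so risks in the source population cannot be estimated directly — relative risk is not valid here. The odds ratio is the appropriate measure.
OR = (a·d)/(b·c) = (51 × 2055) / (1477 × 529) = 104805 / 781333 = 0.13414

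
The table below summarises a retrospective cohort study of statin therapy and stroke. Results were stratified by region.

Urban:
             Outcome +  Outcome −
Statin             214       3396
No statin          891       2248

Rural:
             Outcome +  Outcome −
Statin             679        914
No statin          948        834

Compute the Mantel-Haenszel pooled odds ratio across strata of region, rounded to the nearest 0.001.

OR_MH = Σ(aᵢdᵢ/nᵢ) / Σ(bᵢcᵢ/nᵢ), where nᵢ is the stratum total.
Stratum 1 (Urban): n = 6749; a·d/n = 214·2248/6749 = 71.2805; b·c/n = 3396·891/6749 = 448.3384
Stratum 2 (Rural): n = 3375; a·d/n = 679·834/3375 = 167.7884; b·c/n = 914·948/3375 = 256.7324
OR_MH = (71.2805 + 167.7884) / (448.3384 + 256.7324) = 239.0689 / 705.0709 = 0.33907

0.339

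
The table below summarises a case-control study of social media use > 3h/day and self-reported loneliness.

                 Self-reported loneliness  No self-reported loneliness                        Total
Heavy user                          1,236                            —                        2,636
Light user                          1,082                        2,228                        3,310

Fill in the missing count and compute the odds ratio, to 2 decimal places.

1.82

The missing cell is in the exposed row: 2636 − 1236 = 1400.
So a = 1236, b = 1400, c = 1082, d = 2228.
OR = (a·d)/(b·c) = (1236 × 2228) / (1400 × 1082) = 2753808 / 1514800 = 1.81794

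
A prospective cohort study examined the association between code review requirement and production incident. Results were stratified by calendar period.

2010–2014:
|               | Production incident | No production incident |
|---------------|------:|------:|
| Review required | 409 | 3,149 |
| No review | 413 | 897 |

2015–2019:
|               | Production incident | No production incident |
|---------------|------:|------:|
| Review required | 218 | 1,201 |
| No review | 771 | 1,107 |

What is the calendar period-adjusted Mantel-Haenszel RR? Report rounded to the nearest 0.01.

RR_MH = Σ(aᵢ·n₀ᵢ/nᵢ) / Σ(cᵢ·n₁ᵢ/nᵢ), with n₁ᵢ = aᵢ+bᵢ (exposed), n₀ᵢ = cᵢ+dᵢ (unexposed), nᵢ = n₁ᵢ+n₀ᵢ.
Stratum 1 (2010–2014): n₁ = 3558, n₀ = 1310, n = 4868; a·n₀/n = 409·1310/4868 = 110.0637; c·n₁/n = 413·3558/4868 = 301.8599
Stratum 2 (2015–2019): n₁ = 1419, n₀ = 1878, n = 3297; a·n₀/n = 218·1878/3297 = 124.1747; c·n₁/n = 771·1419/3297 = 331.8317
RR_MH = (110.0637 + 124.1747) / (301.8599 + 331.8317) = 234.2384 / 633.6916 = 0.36964

0.37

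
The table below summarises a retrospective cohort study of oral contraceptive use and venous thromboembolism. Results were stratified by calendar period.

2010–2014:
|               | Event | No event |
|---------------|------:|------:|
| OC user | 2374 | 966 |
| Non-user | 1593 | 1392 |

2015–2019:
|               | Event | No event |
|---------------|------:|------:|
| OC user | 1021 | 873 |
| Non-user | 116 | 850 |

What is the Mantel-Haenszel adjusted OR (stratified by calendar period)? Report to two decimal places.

OR_MH = Σ(aᵢdᵢ/nᵢ) / Σ(bᵢcᵢ/nᵢ), where nᵢ is the stratum total.
Stratum 1 (2010–2014): n = 6325; a·d/n = 2374·1392/6325 = 522.4677; b·c/n = 966·1593/6325 = 243.2945
Stratum 2 (2015–2019): n = 2860; a·d/n = 1021·850/2860 = 303.4441; b·c/n = 873·116/2860 = 35.4084
OR_MH = (522.4677 + 303.4441) / (243.2945 + 35.4084) = 825.9117 / 278.7029 = 2.96341

2.96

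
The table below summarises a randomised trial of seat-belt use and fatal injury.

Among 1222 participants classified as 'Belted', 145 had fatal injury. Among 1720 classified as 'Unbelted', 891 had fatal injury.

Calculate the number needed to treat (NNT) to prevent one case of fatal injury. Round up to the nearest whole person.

Risk in treated group = 145/1222 = 0.11866; risk in control = 891/1720 = 0.51802.
Absolute risk reduction = 0.51802 − 0.11866 = 0.39937
NNT = 1 / ARR = 1 / 0.39937 = 2.504 → round up → 3

3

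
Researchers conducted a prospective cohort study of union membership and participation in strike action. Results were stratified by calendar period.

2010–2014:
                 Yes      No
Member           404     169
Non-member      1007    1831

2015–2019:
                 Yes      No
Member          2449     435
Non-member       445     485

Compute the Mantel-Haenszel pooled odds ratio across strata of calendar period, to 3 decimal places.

OR_MH = Σ(aᵢdᵢ/nᵢ) / Σ(bᵢcᵢ/nᵢ), where nᵢ is the stratum total.
Stratum 1 (2010–2014): n = 3411; a·d/n = 404·1831/3411 = 216.8643; b·c/n = 169·1007/3411 = 49.8924
Stratum 2 (2015–2019): n = 3814; a·d/n = 2449·485/3814 = 311.4224; b·c/n = 435·445/3814 = 50.7538
OR_MH = (216.8643 + 311.4224) / (49.8924 + 50.7538) = 528.2867 / 100.6462 = 5.24895

5.249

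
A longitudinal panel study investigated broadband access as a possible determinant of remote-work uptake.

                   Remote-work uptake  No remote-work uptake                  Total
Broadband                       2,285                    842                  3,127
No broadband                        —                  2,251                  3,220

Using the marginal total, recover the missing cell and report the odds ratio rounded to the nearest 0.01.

The missing cell is in the unexposed row: 3220 − 2251 = 969.
So a = 2285, b = 842, c = 969, d = 2251.
OR = (a·d)/(b·c) = (2285 × 2251) / (842 × 969) = 5143535 / 815898 = 6.30414

6.30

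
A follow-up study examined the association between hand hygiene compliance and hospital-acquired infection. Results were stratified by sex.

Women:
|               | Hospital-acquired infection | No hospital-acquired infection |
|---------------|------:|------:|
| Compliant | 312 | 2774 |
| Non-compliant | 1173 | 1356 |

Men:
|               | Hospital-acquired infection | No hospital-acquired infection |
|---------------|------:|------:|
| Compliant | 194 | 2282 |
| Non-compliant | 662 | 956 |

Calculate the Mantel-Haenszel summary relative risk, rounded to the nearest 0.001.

RR_MH = Σ(aᵢ·n₀ᵢ/nᵢ) / Σ(cᵢ·n₁ᵢ/nᵢ), with n₁ᵢ = aᵢ+bᵢ (exposed), n₀ᵢ = cᵢ+dᵢ (unexposed), nᵢ = n₁ᵢ+n₀ᵢ.
Stratum 1 (Women): n₁ = 3086, n₀ = 2529, n = 5615; a·n₀/n = 312·2529/5615 = 140.5250; c·n₁/n = 1173·3086/5615 = 644.6800
Stratum 2 (Men): n₁ = 2476, n₀ = 1618, n = 4094; a·n₀/n = 194·1618/4094 = 76.6712; c·n₁/n = 662·2476/4094 = 400.3693
RR_MH = (140.5250 + 76.6712) / (644.6800 + 400.3693) = 217.1962 / 1045.0493 = 0.20783

0.208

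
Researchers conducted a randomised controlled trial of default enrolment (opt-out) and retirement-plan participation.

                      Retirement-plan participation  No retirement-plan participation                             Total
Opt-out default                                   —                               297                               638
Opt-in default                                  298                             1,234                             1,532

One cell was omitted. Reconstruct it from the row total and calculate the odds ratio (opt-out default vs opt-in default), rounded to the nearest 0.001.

4.754

The missing cell is in the exposed row: 638 − 297 = 341.
So a = 341, b = 297, c = 298, d = 1234.
OR = (a·d)/(b·c) = (341 × 1234) / (297 × 298) = 420794 / 88506 = 4.75441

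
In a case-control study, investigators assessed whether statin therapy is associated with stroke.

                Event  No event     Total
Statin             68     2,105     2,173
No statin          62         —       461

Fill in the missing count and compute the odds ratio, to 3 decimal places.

0.208

The missing cell is in the unexposed row: 461 − 62 = 399.
So a = 68, b = 2105, c = 62, d = 399.
OR = (a·d)/(b·c) = (68 × 399) / (2105 × 62) = 27132 / 130510 = 0.20789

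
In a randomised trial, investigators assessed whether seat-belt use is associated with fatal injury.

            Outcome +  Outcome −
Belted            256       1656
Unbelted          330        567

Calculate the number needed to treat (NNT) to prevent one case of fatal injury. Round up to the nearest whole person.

5

Risk in treated group = 256/1912 = 0.13389; risk in control = 330/897 = 0.36789.
Absolute risk reduction = 0.36789 − 0.13389 = 0.23400
NNT = 1 / ARR = 1 / 0.23400 = 4.273 → round up → 5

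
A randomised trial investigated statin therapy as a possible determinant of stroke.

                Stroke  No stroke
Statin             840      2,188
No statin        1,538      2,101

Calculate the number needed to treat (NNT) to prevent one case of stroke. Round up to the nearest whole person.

7

Risk in treated group = 840/3028 = 0.27741; risk in control = 1538/3639 = 0.42264.
Absolute risk reduction = 0.42264 − 0.27741 = 0.14523
NNT = 1 / ARR = 1 / 0.14523 = 6.885 → round up → 7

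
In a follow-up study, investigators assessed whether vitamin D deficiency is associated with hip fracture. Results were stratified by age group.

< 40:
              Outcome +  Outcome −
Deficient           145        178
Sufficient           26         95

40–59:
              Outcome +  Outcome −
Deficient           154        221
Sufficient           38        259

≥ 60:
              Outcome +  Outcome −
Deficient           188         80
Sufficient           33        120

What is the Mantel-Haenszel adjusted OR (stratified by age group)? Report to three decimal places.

4.932

OR_MH = Σ(aᵢdᵢ/nᵢ) / Σ(bᵢcᵢ/nᵢ), where nᵢ is the stratum total.
Stratum 1 (< 40): n = 444; a·d/n = 145·95/444 = 31.0248; b·c/n = 178·26/444 = 10.4234
Stratum 2 (40–59): n = 672; a·d/n = 154·259/672 = 59.3542; b·c/n = 221·38/672 = 12.4970
Stratum 3 (≥ 60): n = 421; a·d/n = 188·120/421 = 53.5867; b·c/n = 80·33/421 = 6.2708
OR_MH = (31.0248 + 59.3542 + 53.5867) / (10.4234 + 12.4970 + 6.2708) = 143.9656 / 29.1912 = 4.93181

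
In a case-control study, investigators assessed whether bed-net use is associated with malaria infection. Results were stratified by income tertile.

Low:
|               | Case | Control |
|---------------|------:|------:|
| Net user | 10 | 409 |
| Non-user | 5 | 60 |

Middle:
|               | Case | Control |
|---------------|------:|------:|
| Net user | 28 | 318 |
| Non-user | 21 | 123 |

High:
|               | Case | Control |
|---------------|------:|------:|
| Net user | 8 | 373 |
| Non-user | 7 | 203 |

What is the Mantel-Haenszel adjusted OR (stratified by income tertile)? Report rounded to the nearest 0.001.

0.495

OR_MH = Σ(aᵢdᵢ/nᵢ) / Σ(bᵢcᵢ/nᵢ), where nᵢ is the stratum total.
Stratum 1 (Low): n = 484; a·d/n = 10·60/484 = 1.2397; b·c/n = 409·5/484 = 4.2252
Stratum 2 (Middle): n = 490; a·d/n = 28·123/490 = 7.0286; b·c/n = 318·21/490 = 13.6286
Stratum 3 (High): n = 591; a·d/n = 8·203/591 = 2.7479; b·c/n = 373·7/591 = 4.4179
OR_MH = (1.2397 + 7.0286 + 2.7479) / (4.2252 + 13.6286 + 4.4179) = 11.0161 / 22.2717 = 0.49462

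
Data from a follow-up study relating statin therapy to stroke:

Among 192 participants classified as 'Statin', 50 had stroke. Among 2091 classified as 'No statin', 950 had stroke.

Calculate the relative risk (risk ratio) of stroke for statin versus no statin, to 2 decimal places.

0.57

From the description: a = 50, b = 142, c = 950, d = 1141.
Risk in exposed = 50/192 = 0.26042; risk in unexposed = 950/2091 = 0.45433.
RR = 0.26042 / 0.45433 = 0.57319
The risk is 43% lower among the exposed than among the unexposed.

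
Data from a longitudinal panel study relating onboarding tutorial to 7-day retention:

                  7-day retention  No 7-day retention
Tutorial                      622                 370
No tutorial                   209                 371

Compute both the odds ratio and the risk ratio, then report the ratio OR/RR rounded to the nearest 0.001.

1.715

Cells: a = 622, b = 370, c = 209, d = 371.
OR = (622·371)/(370·209) = 230762/77330 = 2.98412
Risk in exposed = 622/992 = 0.62702; risk in unexposed = 209/580 = 0.36034; RR = 1.74004
OR/RR = 2.98412 / 1.74004 = 1.71497
The outcome is not rare, so the OR lies further from 1 than the RR.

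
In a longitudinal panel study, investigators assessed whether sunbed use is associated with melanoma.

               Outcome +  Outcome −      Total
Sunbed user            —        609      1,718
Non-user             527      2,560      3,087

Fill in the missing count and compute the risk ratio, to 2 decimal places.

The missing cell is in the exposed row: 1718 − 609 = 1109.
So a = 1109, b = 609, c = 527, d = 2560.
RR = [a/(a+b)] / [c/(c+d)] = (1109/1718) / (527/3087) = 0.64552/0.17072 = 3.78124

3.78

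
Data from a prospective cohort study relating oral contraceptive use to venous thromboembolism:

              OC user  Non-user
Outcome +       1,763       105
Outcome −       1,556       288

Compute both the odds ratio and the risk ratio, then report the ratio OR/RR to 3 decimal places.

Reading the table with exposure as columns: a = 1763 (OC user, case), b = 1556 (OC user, non-case), c = 105 (Non-user, case), d = 288.
OR = (1763·288)/(1556·105) = 507744/163380 = 3.10775
Risk in exposed = 1763/3319 = 0.53118; risk in unexposed = 105/393 = 0.26718; RR = 1.98815
OR/RR = 3.10775 / 1.98815 = 1.56314
The outcome is not rare, so the OR lies further from 1 than the RR.

1.563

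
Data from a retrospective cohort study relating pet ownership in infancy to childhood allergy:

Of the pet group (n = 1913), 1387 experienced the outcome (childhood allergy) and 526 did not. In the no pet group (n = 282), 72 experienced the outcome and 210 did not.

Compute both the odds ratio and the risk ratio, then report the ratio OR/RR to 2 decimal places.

2.71

From the description: a = 1387, b = 526, c = 72, d = 210.
OR = (1387·210)/(526·72) = 291270/37872 = 7.69091
Risk in exposed = 1387/1913 = 0.72504; risk in unexposed = 72/282 = 0.25532; RR = 2.83974
OR/RR = 7.69091 / 2.83974 = 2.70832
The outcome is not rare, so the OR lies further from 1 than the RR.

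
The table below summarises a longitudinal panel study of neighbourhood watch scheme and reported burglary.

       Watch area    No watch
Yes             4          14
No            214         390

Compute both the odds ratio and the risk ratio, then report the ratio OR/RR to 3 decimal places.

0.983

Reading the table with exposure as columns: a = 4 (Watch area, case), b = 214 (Watch area, non-case), c = 14 (No watch, case), d = 390.
OR = (4·390)/(214·14) = 1560/2996 = 0.52069
Risk in exposed = 4/218 = 0.01835; risk in unexposed = 14/404 = 0.03465; RR = 0.52949
OR/RR = 0.52069 / 0.52949 = 0.98339
The outcome is rare in both groups, so OR ≈ RR (ratio near 1).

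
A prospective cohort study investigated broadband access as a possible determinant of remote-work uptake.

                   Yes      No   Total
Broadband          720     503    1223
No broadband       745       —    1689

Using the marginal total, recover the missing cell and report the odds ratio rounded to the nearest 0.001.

The missing cell is in the unexposed row: 1689 − 745 = 944.
So a = 720, b = 503, c = 745, d = 944.
OR = (a·d)/(b·c) = (720 × 944) / (503 × 745) = 679680 / 374735 = 1.81376

1.814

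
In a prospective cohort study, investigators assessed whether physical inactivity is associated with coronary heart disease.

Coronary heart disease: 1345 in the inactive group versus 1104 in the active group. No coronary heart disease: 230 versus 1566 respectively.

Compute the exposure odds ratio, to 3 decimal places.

From the description: a = 1345, b = 230, c = 1104, d = 1566.
OR = (a·d)/(b·c) = (1345 × 1566) / (230 × 1104) = 2106270 / 253920 = 8.29501
The odds of coronary heart disease are about 8.30 times as high in the inactive group.

8.295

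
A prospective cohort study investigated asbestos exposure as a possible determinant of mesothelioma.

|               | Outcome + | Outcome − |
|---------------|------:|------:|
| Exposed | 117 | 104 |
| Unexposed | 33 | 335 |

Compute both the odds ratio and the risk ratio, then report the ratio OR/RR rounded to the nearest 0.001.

1.934

Cells: a = 117, b = 104, c = 33, d = 335.
OR = (117·335)/(104·33) = 39195/3432 = 11.42045
Risk in exposed = 117/221 = 0.52941; risk in unexposed = 33/368 = 0.08967; RR = 5.90374
OR/RR = 11.42045 / 5.90374 = 1.93444
The outcome is not rare, so the OR lies further from 1 than the RR.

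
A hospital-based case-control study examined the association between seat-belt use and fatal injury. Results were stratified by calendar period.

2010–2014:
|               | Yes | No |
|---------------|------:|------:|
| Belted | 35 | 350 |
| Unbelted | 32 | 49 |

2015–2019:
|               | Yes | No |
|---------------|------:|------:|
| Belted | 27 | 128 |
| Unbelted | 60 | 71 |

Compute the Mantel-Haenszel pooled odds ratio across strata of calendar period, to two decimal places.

OR_MH = Σ(aᵢdᵢ/nᵢ) / Σ(bᵢcᵢ/nᵢ), where nᵢ is the stratum total.
Stratum 1 (2010–2014): n = 466; a·d/n = 35·49/466 = 3.6803; b·c/n = 350·32/466 = 24.0343
Stratum 2 (2015–2019): n = 286; a·d/n = 27·71/286 = 6.7028; b·c/n = 128·60/286 = 26.8531
OR_MH = (3.6803 + 6.7028) / (24.0343 + 26.8531) = 10.3831 / 50.8875 = 0.20404

0.20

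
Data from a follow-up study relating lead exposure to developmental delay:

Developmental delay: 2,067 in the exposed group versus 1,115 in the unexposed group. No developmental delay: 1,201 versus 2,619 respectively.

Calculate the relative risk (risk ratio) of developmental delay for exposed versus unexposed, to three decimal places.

From the description: a = 2067, b = 1201, c = 1115, d = 2619.
Risk in exposed = 2067/3268 = 0.63250; risk in unexposed = 1115/3734 = 0.29861.
RR = 0.63250 / 0.29861 = 2.11816
The risk among the exposed is 2.12 times that among the unexposed.

2.118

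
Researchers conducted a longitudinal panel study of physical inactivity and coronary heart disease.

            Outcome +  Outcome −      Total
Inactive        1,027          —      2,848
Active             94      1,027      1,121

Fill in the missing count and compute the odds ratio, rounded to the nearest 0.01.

6.16

The missing cell is in the exposed row: 2848 − 1027 = 1821.
So a = 1027, b = 1821, c = 94, d = 1027.
OR = (a·d)/(b·c) = (1027 × 1027) / (1821 × 94) = 1054729 / 171174 = 6.16174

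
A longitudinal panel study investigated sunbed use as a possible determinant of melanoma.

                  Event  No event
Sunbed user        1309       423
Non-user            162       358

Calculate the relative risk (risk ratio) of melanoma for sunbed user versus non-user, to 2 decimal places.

Cells: a = 1309, b = 423, c = 162, d = 358.
Risk in exposed = 1309/1732 = 0.75577; risk in unexposed = 162/520 = 0.31154.
RR = 0.75577 / 0.31154 = 2.42594
The risk among the exposed is 2.43 times that among the unexposed.

2.43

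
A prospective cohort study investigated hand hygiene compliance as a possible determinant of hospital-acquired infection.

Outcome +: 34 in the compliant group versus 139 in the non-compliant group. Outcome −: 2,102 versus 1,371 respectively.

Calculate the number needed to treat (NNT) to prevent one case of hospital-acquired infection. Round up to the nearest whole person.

14

Risk in treated group = 34/2136 = 0.01592; risk in control = 139/1510 = 0.09205.
Absolute risk reduction = 0.09205 − 0.01592 = 0.07614
NNT = 1 / ARR = 1 / 0.07614 = 13.134 → round up → 14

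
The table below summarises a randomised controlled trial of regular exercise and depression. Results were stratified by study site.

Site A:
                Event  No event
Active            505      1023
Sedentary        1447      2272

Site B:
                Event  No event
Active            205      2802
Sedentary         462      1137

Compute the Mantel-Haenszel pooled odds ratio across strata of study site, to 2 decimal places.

0.48

OR_MH = Σ(aᵢdᵢ/nᵢ) / Σ(bᵢcᵢ/nᵢ), where nᵢ is the stratum total.
Stratum 1 (Site A): n = 5247; a·d/n = 505·2272/5247 = 218.6697; b·c/n = 1023·1447/5247 = 282.1195
Stratum 2 (Site B): n = 4606; a·d/n = 205·1137/4606 = 50.6046; b·c/n = 2802·462/4606 = 281.0517
OR_MH = (218.6697 + 50.6046) / (282.1195 + 281.0517) = 269.2744 / 563.1712 = 0.47814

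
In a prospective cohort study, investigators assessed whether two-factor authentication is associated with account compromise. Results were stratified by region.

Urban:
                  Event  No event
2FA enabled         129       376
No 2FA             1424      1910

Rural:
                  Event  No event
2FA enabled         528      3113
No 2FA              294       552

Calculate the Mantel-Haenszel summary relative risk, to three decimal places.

0.497

RR_MH = Σ(aᵢ·n₀ᵢ/nᵢ) / Σ(cᵢ·n₁ᵢ/nᵢ), with n₁ᵢ = aᵢ+bᵢ (exposed), n₀ᵢ = cᵢ+dᵢ (unexposed), nᵢ = n₁ᵢ+n₀ᵢ.
Stratum 1 (Urban): n₁ = 505, n₀ = 3334, n = 3839; a·n₀/n = 129·3334/3839 = 112.0307; c·n₁/n = 1424·505/3839 = 187.3196
Stratum 2 (Rural): n₁ = 3641, n₀ = 846, n = 4487; a·n₀/n = 528·846/4487 = 99.5516; c·n₁/n = 294·3641/4487 = 238.5679
RR_MH = (112.0307 + 99.5516) / (187.3196 + 238.5679) = 211.5823 / 425.8875 = 0.49680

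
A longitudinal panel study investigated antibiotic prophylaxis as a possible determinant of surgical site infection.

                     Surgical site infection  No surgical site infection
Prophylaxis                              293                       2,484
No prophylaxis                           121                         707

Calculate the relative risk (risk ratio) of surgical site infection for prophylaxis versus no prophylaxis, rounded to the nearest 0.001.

Cells: a = 293, b = 2484, c = 121, d = 707.
Risk in exposed = 293/2777 = 0.10551; risk in unexposed = 121/828 = 0.14614.
RR = 0.10551 / 0.14614 = 0.72200
The risk is 28% lower among the exposed than among the unexposed.

0.722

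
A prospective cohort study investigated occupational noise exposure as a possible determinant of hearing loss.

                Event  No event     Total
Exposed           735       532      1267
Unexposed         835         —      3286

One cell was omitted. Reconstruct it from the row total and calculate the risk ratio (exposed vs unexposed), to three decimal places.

The missing cell is in the unexposed row: 3286 − 835 = 2451.
So a = 735, b = 532, c = 835, d = 2451.
RR = [a/(a+b)] / [c/(c+d)] = (735/1267) / (835/3286) = 0.58011/0.25411 = 2.28293

2.283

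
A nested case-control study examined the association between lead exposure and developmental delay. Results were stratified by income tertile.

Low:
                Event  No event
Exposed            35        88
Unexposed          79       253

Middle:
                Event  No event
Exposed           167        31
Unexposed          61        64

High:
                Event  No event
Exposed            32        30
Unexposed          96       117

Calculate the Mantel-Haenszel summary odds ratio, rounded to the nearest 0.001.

2.093

OR_MH = Σ(aᵢdᵢ/nᵢ) / Σ(bᵢcᵢ/nᵢ), where nᵢ is the stratum total.
Stratum 1 (Low): n = 455; a·d/n = 35·253/455 = 19.4615; b·c/n = 88·79/455 = 15.2791
Stratum 2 (Middle): n = 323; a·d/n = 167·64/323 = 33.0898; b·c/n = 31·61/323 = 5.8545
Stratum 3 (High): n = 275; a·d/n = 32·117/275 = 13.6145; b·c/n = 30·96/275 = 10.4727
OR_MH = (19.4615 + 33.0898 + 13.6145) / (15.2791 + 5.8545 + 10.4727) = 66.1659 / 31.6063 = 2.09344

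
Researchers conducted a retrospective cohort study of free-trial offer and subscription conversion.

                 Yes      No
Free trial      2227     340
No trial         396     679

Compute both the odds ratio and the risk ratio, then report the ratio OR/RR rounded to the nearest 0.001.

Cells: a = 2227, b = 340, c = 396, d = 679.
OR = (2227·679)/(340·396) = 1512133/134640 = 11.23093
Risk in exposed = 2227/2567 = 0.86755; risk in unexposed = 396/1075 = 0.36837; RR = 2.35509
OR/RR = 11.23093 / 2.35509 = 4.76879
The outcome is not rare, so the OR lies further from 1 than the RR.

4.769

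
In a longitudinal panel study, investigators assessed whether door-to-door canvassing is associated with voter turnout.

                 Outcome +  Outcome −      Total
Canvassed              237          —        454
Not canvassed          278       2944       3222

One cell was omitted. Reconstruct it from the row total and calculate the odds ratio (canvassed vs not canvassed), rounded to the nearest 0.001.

The missing cell is in the exposed row: 454 − 237 = 217.
So a = 237, b = 217, c = 278, d = 2944.
OR = (a·d)/(b·c) = (237 × 2944) / (217 × 278) = 697728 / 60326 = 11.56596

11.566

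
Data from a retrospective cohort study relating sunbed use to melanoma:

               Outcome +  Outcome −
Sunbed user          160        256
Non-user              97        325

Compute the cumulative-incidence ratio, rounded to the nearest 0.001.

1.673

Cells: a = 160, b = 256, c = 97, d = 325.
Risk in exposed = 160/416 = 0.38462; risk in unexposed = 97/422 = 0.22986.
RR = 0.38462 / 0.22986 = 1.67328
The risk among the exposed is 1.67 times that among the unexposed.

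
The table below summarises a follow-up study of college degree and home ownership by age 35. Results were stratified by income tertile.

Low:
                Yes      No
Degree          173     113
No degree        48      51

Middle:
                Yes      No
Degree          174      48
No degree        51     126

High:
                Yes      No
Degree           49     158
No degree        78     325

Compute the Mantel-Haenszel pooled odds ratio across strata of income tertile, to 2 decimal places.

OR_MH = Σ(aᵢdᵢ/nᵢ) / Σ(bᵢcᵢ/nᵢ), where nᵢ is the stratum total.
Stratum 1 (Low): n = 385; a·d/n = 173·51/385 = 22.9169; b·c/n = 113·48/385 = 14.0883
Stratum 2 (Middle): n = 399; a·d/n = 174·126/399 = 54.9474; b·c/n = 48·51/399 = 6.1353
Stratum 3 (High): n = 610; a·d/n = 49·325/610 = 26.1066; b·c/n = 158·78/610 = 20.2033
OR_MH = (22.9169 + 54.9474 + 26.1066) / (14.0883 + 6.1353 + 20.2033) = 103.9708 / 40.4269 = 2.57182

2.57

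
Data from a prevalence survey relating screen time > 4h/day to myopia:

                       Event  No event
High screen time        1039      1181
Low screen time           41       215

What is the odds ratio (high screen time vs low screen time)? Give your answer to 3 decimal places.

4.613

Cells: a = 1039, b = 1181, c = 41, d = 215.
OR = (a·d)/(b·c) = (1039 × 215) / (1181 × 41) = 223385 / 48421 = 4.61339
The odds of myopia are about 4.61 times as high in the high screen time group.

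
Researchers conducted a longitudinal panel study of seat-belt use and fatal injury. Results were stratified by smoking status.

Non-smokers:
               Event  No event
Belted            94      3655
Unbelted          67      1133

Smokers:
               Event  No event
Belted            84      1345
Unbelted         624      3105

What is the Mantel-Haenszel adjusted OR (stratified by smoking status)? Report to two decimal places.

0.34

OR_MH = Σ(aᵢdᵢ/nᵢ) / Σ(bᵢcᵢ/nᵢ), where nᵢ is the stratum total.
Stratum 1 (Non-smokers): n = 4949; a·d/n = 94·1133/4949 = 21.5199; b·c/n = 3655·67/4949 = 49.4817
Stratum 2 (Smokers): n = 5158; a·d/n = 84·3105/5158 = 50.5661; b·c/n = 1345·624/5158 = 162.7142
OR_MH = (21.5199 + 50.5661) / (49.4817 + 162.7142) = 72.0860 / 212.1959 = 0.33971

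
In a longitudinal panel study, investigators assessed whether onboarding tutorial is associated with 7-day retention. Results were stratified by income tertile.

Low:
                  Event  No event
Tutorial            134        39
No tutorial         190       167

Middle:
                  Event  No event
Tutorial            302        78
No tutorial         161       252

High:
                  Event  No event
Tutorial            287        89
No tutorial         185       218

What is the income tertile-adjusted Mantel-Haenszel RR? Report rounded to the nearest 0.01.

RR_MH = Σ(aᵢ·n₀ᵢ/nᵢ) / Σ(cᵢ·n₁ᵢ/nᵢ), with n₁ᵢ = aᵢ+bᵢ (exposed), n₀ᵢ = cᵢ+dᵢ (unexposed), nᵢ = n₁ᵢ+n₀ᵢ.
Stratum 1 (Low): n₁ = 173, n₀ = 357, n = 530; a·n₀/n = 134·357/530 = 90.2604; c·n₁/n = 190·173/530 = 62.0189
Stratum 2 (Middle): n₁ = 380, n₀ = 413, n = 793; a·n₀/n = 302·413/793 = 157.2837; c·n₁/n = 161·380/793 = 77.1501
Stratum 3 (High): n₁ = 376, n₀ = 403, n = 779; a·n₀/n = 287·403/779 = 148.4737; c·n₁/n = 185·376/779 = 89.2940
RR_MH = (90.2604 + 157.2837 + 148.4737) / (62.0189 + 77.1501 + 89.2940) = 396.0178 / 228.4629 = 1.73340

1.73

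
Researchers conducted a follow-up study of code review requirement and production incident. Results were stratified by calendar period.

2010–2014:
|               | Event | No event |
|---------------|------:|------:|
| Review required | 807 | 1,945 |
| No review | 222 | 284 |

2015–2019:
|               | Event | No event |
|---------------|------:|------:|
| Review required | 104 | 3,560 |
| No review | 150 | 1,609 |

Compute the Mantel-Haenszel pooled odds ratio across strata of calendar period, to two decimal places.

0.44

OR_MH = Σ(aᵢdᵢ/nᵢ) / Σ(bᵢcᵢ/nᵢ), where nᵢ is the stratum total.
Stratum 1 (2010–2014): n = 3258; a·d/n = 807·284/3258 = 70.3462; b·c/n = 1945·222/3258 = 132.5322
Stratum 2 (2015–2019): n = 5423; a·d/n = 104·1609/5423 = 30.8567; b·c/n = 3560·150/5423 = 98.4695
OR_MH = (70.3462 + 30.8567) / (132.5322 + 98.4695) = 101.2029 / 231.0017 = 0.43810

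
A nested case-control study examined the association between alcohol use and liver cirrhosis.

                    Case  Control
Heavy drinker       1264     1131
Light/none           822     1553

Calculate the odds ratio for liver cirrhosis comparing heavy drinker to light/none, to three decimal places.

Cells: a = 1264, b = 1131, c = 822, d = 1553.
OR = (a·d)/(b·c) = (1264 × 1553) / (1131 × 822) = 1962992 / 929682 = 2.11147
The odds of liver cirrhosis are about 2.11 times as high in the heavy drinker group.

2.111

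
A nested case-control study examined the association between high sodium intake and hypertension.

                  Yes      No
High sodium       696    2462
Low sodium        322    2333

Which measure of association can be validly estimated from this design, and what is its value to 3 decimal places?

Cells: a = 696, b = 2462, c = 322, d = 2333.
This is a nested case-control study: participants were sampled on outcome status, so risks in the source population cannot be estimated directly — relative risk is not valid here. The odds ratio is the appropriate measure.
OR = (a·d)/(b·c) = (696 × 2333) / (2462 × 322) = 1623768 / 792764 = 2.04824

2.048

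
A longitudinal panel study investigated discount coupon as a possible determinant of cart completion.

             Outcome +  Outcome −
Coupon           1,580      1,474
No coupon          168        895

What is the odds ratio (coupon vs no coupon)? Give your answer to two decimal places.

Cells: a = 1580, b = 1474, c = 168, d = 895.
OR = (a·d)/(b·c) = (1580 × 895) / (1474 × 168) = 1414100 / 247632 = 5.71049
The odds of cart completion are about 5.71 times as high in the coupon group.

5.71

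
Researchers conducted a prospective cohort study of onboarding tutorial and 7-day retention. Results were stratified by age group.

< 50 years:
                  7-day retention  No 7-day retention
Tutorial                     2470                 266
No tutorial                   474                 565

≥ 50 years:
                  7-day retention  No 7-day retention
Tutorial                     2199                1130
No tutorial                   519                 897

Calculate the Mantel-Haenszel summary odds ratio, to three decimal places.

OR_MH = Σ(aᵢdᵢ/nᵢ) / Σ(bᵢcᵢ/nᵢ), where nᵢ is the stratum total.
Stratum 1 (< 50 years): n = 3775; a·d/n = 2470·565/3775 = 369.6821; b·c/n = 266·474/3775 = 33.3997
Stratum 2 (≥ 50 years): n = 4745; a·d/n = 2199·897/4745 = 415.7014; b·c/n = 1130·519/4745 = 123.5975
OR_MH = (369.6821 + 415.7014) / (33.3997 + 123.5975) = 785.3835 / 156.9972 = 5.00253

5.003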